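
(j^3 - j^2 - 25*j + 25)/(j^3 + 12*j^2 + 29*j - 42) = (j^2 - 25)/(j^2 + 13*j + 42)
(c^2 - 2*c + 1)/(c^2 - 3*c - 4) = (-c^2 + 2*c - 1)/(-c^2 + 3*c + 4)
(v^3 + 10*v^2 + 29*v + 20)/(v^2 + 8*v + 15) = (v^2 + 5*v + 4)/(v + 3)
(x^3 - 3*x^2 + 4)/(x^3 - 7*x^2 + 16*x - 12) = (x + 1)/(x - 3)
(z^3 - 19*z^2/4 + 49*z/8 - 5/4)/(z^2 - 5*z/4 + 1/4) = (z^2 - 9*z/2 + 5)/(z - 1)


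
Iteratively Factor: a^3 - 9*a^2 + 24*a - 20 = (a - 2)*(a^2 - 7*a + 10) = (a - 2)^2*(a - 5)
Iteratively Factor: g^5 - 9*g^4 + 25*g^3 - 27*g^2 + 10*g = (g - 2)*(g^4 - 7*g^3 + 11*g^2 - 5*g) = g*(g - 2)*(g^3 - 7*g^2 + 11*g - 5) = g*(g - 5)*(g - 2)*(g^2 - 2*g + 1) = g*(g - 5)*(g - 2)*(g - 1)*(g - 1)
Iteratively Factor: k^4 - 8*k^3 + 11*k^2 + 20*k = (k + 1)*(k^3 - 9*k^2 + 20*k) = (k - 4)*(k + 1)*(k^2 - 5*k) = k*(k - 4)*(k + 1)*(k - 5)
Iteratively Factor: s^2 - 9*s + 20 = (s - 5)*(s - 4)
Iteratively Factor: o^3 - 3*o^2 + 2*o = (o - 1)*(o^2 - 2*o) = (o - 2)*(o - 1)*(o)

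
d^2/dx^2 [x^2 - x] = 2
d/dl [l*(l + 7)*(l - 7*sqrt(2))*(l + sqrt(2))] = 4*l^3 - 18*sqrt(2)*l^2 + 21*l^2 - 84*sqrt(2)*l - 28*l - 98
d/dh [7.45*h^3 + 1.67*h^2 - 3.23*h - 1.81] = 22.35*h^2 + 3.34*h - 3.23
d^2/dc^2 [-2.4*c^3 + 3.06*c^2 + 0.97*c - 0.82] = 6.12 - 14.4*c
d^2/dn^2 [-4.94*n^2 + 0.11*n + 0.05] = -9.88000000000000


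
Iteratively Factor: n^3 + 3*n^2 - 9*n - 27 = (n + 3)*(n^2 - 9) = (n - 3)*(n + 3)*(n + 3)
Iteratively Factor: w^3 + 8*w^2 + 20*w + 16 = (w + 2)*(w^2 + 6*w + 8) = (w + 2)*(w + 4)*(w + 2)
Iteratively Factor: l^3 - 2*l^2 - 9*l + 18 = (l - 2)*(l^2 - 9) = (l - 2)*(l + 3)*(l - 3)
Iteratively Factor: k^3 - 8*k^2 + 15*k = (k - 3)*(k^2 - 5*k) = (k - 5)*(k - 3)*(k)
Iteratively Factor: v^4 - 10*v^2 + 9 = (v + 3)*(v^3 - 3*v^2 - v + 3) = (v - 1)*(v + 3)*(v^2 - 2*v - 3) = (v - 3)*(v - 1)*(v + 3)*(v + 1)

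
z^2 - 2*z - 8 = (z - 4)*(z + 2)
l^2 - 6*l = l*(l - 6)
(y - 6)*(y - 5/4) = y^2 - 29*y/4 + 15/2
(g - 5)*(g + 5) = g^2 - 25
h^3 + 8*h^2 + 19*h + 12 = (h + 1)*(h + 3)*(h + 4)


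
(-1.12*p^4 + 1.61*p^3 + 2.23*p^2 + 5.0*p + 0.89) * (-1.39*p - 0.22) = 1.5568*p^5 - 1.9915*p^4 - 3.4539*p^3 - 7.4406*p^2 - 2.3371*p - 0.1958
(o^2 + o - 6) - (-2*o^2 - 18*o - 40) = 3*o^2 + 19*o + 34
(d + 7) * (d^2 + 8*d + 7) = d^3 + 15*d^2 + 63*d + 49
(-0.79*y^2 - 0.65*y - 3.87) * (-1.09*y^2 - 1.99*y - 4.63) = 0.8611*y^4 + 2.2806*y^3 + 9.1695*y^2 + 10.7108*y + 17.9181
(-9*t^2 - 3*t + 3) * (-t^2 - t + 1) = 9*t^4 + 12*t^3 - 9*t^2 - 6*t + 3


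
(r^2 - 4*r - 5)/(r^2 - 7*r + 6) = (r^2 - 4*r - 5)/(r^2 - 7*r + 6)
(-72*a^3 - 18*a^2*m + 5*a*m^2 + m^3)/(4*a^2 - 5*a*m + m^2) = (-18*a^2 - 9*a*m - m^2)/(a - m)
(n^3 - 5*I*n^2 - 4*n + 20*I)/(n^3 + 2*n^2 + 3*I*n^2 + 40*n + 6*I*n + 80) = (n - 2)/(n + 8*I)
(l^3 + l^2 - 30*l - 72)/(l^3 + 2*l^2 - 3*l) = (l^2 - 2*l - 24)/(l*(l - 1))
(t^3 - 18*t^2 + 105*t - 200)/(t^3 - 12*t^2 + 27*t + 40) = (t - 5)/(t + 1)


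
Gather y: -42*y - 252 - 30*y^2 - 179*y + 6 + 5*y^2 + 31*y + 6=-25*y^2 - 190*y - 240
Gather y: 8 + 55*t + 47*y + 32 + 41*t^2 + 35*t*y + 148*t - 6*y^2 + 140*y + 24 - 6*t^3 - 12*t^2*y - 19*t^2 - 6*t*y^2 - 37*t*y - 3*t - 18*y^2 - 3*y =-6*t^3 + 22*t^2 + 200*t + y^2*(-6*t - 24) + y*(-12*t^2 - 2*t + 184) + 64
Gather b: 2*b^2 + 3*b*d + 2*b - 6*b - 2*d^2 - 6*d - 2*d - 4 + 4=2*b^2 + b*(3*d - 4) - 2*d^2 - 8*d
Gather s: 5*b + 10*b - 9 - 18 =15*b - 27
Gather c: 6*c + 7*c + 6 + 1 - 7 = 13*c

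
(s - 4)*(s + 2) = s^2 - 2*s - 8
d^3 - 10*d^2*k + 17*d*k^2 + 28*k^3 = (d - 7*k)*(d - 4*k)*(d + k)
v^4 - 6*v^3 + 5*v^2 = v^2*(v - 5)*(v - 1)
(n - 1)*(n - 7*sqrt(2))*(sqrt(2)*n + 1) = sqrt(2)*n^3 - 13*n^2 - sqrt(2)*n^2 - 7*sqrt(2)*n + 13*n + 7*sqrt(2)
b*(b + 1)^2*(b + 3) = b^4 + 5*b^3 + 7*b^2 + 3*b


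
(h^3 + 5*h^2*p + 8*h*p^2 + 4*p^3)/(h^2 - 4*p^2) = (-h^2 - 3*h*p - 2*p^2)/(-h + 2*p)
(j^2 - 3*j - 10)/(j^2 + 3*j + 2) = (j - 5)/(j + 1)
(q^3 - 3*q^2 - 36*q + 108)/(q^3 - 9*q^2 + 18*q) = (q + 6)/q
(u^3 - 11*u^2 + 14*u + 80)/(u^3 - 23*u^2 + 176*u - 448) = (u^2 - 3*u - 10)/(u^2 - 15*u + 56)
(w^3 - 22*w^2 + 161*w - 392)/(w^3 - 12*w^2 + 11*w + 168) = (w - 7)/(w + 3)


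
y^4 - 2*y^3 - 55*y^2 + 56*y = y*(y - 8)*(y - 1)*(y + 7)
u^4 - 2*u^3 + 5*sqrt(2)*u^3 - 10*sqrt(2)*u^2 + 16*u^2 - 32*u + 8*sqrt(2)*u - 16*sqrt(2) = (u - 2)*(u + sqrt(2))*(u + 2*sqrt(2))^2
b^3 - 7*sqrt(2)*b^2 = b^2*(b - 7*sqrt(2))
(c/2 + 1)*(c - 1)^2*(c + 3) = c^4/2 + 3*c^3/2 - 3*c^2/2 - 7*c/2 + 3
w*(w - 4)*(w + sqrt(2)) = w^3 - 4*w^2 + sqrt(2)*w^2 - 4*sqrt(2)*w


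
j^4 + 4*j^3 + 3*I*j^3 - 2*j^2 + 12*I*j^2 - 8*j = j*(j + 4)*(j + I)*(j + 2*I)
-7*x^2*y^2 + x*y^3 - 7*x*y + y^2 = y*(-7*x + y)*(x*y + 1)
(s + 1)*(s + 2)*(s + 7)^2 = s^4 + 17*s^3 + 93*s^2 + 175*s + 98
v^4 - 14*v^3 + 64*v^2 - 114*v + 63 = (v - 7)*(v - 3)^2*(v - 1)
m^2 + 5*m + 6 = (m + 2)*(m + 3)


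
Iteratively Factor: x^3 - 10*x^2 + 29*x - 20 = (x - 5)*(x^2 - 5*x + 4) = (x - 5)*(x - 1)*(x - 4)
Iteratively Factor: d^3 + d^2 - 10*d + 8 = (d - 2)*(d^2 + 3*d - 4) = (d - 2)*(d - 1)*(d + 4)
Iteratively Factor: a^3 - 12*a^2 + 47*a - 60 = (a - 3)*(a^2 - 9*a + 20) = (a - 4)*(a - 3)*(a - 5)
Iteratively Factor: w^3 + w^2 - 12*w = (w - 3)*(w^2 + 4*w) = w*(w - 3)*(w + 4)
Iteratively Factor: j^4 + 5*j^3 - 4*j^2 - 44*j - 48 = (j + 2)*(j^3 + 3*j^2 - 10*j - 24) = (j + 2)*(j + 4)*(j^2 - j - 6) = (j - 3)*(j + 2)*(j + 4)*(j + 2)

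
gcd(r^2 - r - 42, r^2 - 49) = r - 7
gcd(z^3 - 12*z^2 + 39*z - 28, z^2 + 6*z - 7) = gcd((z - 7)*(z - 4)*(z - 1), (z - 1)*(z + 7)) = z - 1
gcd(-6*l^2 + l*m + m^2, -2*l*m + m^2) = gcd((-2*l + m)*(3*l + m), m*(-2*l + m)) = 2*l - m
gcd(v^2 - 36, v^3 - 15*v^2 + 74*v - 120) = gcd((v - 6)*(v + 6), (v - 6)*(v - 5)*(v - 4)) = v - 6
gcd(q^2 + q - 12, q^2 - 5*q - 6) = 1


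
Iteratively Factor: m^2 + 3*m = (m + 3)*(m)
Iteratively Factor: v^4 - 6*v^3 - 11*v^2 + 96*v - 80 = (v + 4)*(v^3 - 10*v^2 + 29*v - 20) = (v - 1)*(v + 4)*(v^2 - 9*v + 20) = (v - 5)*(v - 1)*(v + 4)*(v - 4)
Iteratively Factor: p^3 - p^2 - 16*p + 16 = (p + 4)*(p^2 - 5*p + 4) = (p - 4)*(p + 4)*(p - 1)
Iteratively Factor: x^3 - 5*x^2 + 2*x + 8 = (x + 1)*(x^2 - 6*x + 8) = (x - 4)*(x + 1)*(x - 2)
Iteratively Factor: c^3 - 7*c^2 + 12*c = (c - 3)*(c^2 - 4*c) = (c - 4)*(c - 3)*(c)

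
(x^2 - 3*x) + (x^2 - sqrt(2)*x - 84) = 2*x^2 - 3*x - sqrt(2)*x - 84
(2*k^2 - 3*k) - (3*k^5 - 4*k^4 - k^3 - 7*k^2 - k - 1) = -3*k^5 + 4*k^4 + k^3 + 9*k^2 - 2*k + 1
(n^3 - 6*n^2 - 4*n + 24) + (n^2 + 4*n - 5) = n^3 - 5*n^2 + 19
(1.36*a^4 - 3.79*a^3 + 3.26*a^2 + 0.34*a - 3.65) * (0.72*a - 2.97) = 0.9792*a^5 - 6.768*a^4 + 13.6035*a^3 - 9.4374*a^2 - 3.6378*a + 10.8405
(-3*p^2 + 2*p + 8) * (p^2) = -3*p^4 + 2*p^3 + 8*p^2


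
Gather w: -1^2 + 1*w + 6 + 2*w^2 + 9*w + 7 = 2*w^2 + 10*w + 12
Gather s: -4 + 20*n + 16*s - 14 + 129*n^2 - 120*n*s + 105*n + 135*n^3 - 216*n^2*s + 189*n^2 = 135*n^3 + 318*n^2 + 125*n + s*(-216*n^2 - 120*n + 16) - 18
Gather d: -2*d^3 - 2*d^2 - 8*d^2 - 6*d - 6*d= -2*d^3 - 10*d^2 - 12*d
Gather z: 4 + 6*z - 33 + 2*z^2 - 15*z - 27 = 2*z^2 - 9*z - 56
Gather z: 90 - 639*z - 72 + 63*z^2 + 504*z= 63*z^2 - 135*z + 18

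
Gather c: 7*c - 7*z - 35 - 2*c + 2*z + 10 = 5*c - 5*z - 25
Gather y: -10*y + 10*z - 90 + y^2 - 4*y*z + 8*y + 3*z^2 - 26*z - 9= y^2 + y*(-4*z - 2) + 3*z^2 - 16*z - 99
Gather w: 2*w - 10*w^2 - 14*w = -10*w^2 - 12*w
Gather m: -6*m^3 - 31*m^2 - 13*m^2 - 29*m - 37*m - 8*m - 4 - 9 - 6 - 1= -6*m^3 - 44*m^2 - 74*m - 20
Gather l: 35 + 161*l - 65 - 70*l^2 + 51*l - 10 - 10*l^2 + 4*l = -80*l^2 + 216*l - 40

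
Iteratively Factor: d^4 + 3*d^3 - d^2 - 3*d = (d)*(d^3 + 3*d^2 - d - 3) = d*(d + 3)*(d^2 - 1) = d*(d - 1)*(d + 3)*(d + 1)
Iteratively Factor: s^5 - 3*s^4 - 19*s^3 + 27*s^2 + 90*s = (s + 2)*(s^4 - 5*s^3 - 9*s^2 + 45*s) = (s - 3)*(s + 2)*(s^3 - 2*s^2 - 15*s) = s*(s - 3)*(s + 2)*(s^2 - 2*s - 15) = s*(s - 5)*(s - 3)*(s + 2)*(s + 3)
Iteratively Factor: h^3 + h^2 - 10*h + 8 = (h + 4)*(h^2 - 3*h + 2) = (h - 2)*(h + 4)*(h - 1)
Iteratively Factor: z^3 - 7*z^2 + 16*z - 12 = (z - 2)*(z^2 - 5*z + 6) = (z - 2)^2*(z - 3)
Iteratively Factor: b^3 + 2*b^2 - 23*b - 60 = (b + 3)*(b^2 - b - 20) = (b + 3)*(b + 4)*(b - 5)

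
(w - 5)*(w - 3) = w^2 - 8*w + 15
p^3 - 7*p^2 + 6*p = p*(p - 6)*(p - 1)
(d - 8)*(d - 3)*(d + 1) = d^3 - 10*d^2 + 13*d + 24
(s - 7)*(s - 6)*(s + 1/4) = s^3 - 51*s^2/4 + 155*s/4 + 21/2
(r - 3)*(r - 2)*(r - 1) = r^3 - 6*r^2 + 11*r - 6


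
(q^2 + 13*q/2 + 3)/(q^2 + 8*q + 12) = (q + 1/2)/(q + 2)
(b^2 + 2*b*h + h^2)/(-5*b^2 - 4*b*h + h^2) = (-b - h)/(5*b - h)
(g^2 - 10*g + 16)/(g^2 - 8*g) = (g - 2)/g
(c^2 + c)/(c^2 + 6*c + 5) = c/(c + 5)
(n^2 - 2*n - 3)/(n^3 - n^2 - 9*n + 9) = (n + 1)/(n^2 + 2*n - 3)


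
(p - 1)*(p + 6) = p^2 + 5*p - 6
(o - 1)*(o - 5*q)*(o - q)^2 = o^4 - 7*o^3*q - o^3 + 11*o^2*q^2 + 7*o^2*q - 5*o*q^3 - 11*o*q^2 + 5*q^3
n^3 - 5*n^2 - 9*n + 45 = (n - 5)*(n - 3)*(n + 3)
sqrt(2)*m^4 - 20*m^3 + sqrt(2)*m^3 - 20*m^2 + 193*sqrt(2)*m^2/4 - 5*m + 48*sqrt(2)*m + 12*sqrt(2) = (m + 1/2)*(m - 6*sqrt(2))*(m - 4*sqrt(2))*(sqrt(2)*m + sqrt(2)/2)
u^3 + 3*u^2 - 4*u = u*(u - 1)*(u + 4)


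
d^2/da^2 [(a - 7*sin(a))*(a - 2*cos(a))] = 7*a*sin(a) + 2*a*cos(a) + 4*sin(a) - 28*sin(2*a) - 14*cos(a) + 2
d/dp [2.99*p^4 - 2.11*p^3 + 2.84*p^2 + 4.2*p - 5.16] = 11.96*p^3 - 6.33*p^2 + 5.68*p + 4.2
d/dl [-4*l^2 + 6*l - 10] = 6 - 8*l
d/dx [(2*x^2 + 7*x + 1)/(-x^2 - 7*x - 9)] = (-7*x^2 - 34*x - 56)/(x^4 + 14*x^3 + 67*x^2 + 126*x + 81)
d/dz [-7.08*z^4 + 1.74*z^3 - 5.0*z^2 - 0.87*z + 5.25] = -28.32*z^3 + 5.22*z^2 - 10.0*z - 0.87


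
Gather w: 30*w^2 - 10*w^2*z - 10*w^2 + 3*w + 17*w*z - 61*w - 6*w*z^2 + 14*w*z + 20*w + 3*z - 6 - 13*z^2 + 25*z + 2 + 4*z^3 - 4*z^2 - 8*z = w^2*(20 - 10*z) + w*(-6*z^2 + 31*z - 38) + 4*z^3 - 17*z^2 + 20*z - 4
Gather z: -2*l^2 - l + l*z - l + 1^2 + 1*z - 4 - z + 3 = -2*l^2 + l*z - 2*l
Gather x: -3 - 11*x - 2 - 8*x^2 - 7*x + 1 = -8*x^2 - 18*x - 4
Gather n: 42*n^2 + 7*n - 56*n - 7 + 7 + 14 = 42*n^2 - 49*n + 14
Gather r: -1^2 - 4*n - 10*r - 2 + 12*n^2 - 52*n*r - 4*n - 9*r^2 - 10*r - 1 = 12*n^2 - 8*n - 9*r^2 + r*(-52*n - 20) - 4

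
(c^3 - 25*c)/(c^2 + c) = (c^2 - 25)/(c + 1)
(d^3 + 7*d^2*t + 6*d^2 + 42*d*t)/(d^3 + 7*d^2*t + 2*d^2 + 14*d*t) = (d + 6)/(d + 2)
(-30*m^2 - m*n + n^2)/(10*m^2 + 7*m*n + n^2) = (-6*m + n)/(2*m + n)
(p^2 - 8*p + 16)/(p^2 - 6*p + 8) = (p - 4)/(p - 2)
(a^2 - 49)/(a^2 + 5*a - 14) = (a - 7)/(a - 2)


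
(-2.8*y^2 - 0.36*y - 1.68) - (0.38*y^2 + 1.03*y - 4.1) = -3.18*y^2 - 1.39*y + 2.42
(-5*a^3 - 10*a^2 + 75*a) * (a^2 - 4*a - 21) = -5*a^5 + 10*a^4 + 220*a^3 - 90*a^2 - 1575*a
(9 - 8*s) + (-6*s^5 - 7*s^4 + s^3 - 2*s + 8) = -6*s^5 - 7*s^4 + s^3 - 10*s + 17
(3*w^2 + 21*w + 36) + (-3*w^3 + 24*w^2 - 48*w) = -3*w^3 + 27*w^2 - 27*w + 36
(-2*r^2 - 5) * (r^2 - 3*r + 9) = -2*r^4 + 6*r^3 - 23*r^2 + 15*r - 45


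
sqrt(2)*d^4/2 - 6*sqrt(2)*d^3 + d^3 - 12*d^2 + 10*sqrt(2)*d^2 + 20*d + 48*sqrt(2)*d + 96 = (d - 8)*(d - 6)*(d + sqrt(2))*(sqrt(2)*d/2 + sqrt(2))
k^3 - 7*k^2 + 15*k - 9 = (k - 3)^2*(k - 1)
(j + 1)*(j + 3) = j^2 + 4*j + 3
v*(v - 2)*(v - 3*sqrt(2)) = v^3 - 3*sqrt(2)*v^2 - 2*v^2 + 6*sqrt(2)*v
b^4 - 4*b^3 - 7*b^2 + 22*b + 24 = (b - 4)*(b - 3)*(b + 1)*(b + 2)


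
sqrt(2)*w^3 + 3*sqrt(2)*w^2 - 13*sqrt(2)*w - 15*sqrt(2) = (w - 3)*(w + 5)*(sqrt(2)*w + sqrt(2))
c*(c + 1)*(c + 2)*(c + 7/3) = c^4 + 16*c^3/3 + 9*c^2 + 14*c/3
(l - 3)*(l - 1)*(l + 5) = l^3 + l^2 - 17*l + 15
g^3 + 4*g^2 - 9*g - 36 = (g - 3)*(g + 3)*(g + 4)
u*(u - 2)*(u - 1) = u^3 - 3*u^2 + 2*u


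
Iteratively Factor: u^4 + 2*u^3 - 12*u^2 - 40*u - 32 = (u + 2)*(u^3 - 12*u - 16) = (u - 4)*(u + 2)*(u^2 + 4*u + 4) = (u - 4)*(u + 2)^2*(u + 2)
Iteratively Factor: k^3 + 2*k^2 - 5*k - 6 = (k + 3)*(k^2 - k - 2) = (k + 1)*(k + 3)*(k - 2)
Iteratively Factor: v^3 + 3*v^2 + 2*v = (v)*(v^2 + 3*v + 2) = v*(v + 2)*(v + 1)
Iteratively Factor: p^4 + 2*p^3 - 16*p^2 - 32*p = (p + 2)*(p^3 - 16*p) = (p + 2)*(p + 4)*(p^2 - 4*p) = (p - 4)*(p + 2)*(p + 4)*(p)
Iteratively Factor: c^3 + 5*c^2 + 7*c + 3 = (c + 3)*(c^2 + 2*c + 1) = (c + 1)*(c + 3)*(c + 1)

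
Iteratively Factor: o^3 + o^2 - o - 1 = (o + 1)*(o^2 - 1) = (o + 1)^2*(o - 1)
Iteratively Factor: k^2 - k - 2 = (k + 1)*(k - 2)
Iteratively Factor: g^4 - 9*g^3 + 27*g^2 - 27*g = (g - 3)*(g^3 - 6*g^2 + 9*g) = (g - 3)^2*(g^2 - 3*g) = g*(g - 3)^2*(g - 3)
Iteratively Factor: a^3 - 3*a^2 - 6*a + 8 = (a + 2)*(a^2 - 5*a + 4) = (a - 4)*(a + 2)*(a - 1)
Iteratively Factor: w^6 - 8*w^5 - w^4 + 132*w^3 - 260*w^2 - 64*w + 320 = (w + 4)*(w^5 - 12*w^4 + 47*w^3 - 56*w^2 - 36*w + 80) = (w + 1)*(w + 4)*(w^4 - 13*w^3 + 60*w^2 - 116*w + 80) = (w - 5)*(w + 1)*(w + 4)*(w^3 - 8*w^2 + 20*w - 16) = (w - 5)*(w - 2)*(w + 1)*(w + 4)*(w^2 - 6*w + 8) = (w - 5)*(w - 4)*(w - 2)*(w + 1)*(w + 4)*(w - 2)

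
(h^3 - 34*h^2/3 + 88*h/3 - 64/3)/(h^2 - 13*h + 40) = (3*h^2 - 10*h + 8)/(3*(h - 5))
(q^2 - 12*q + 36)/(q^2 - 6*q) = (q - 6)/q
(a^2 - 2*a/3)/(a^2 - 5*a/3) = (3*a - 2)/(3*a - 5)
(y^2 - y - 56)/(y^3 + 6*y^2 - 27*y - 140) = (y - 8)/(y^2 - y - 20)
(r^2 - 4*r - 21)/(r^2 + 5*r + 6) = (r - 7)/(r + 2)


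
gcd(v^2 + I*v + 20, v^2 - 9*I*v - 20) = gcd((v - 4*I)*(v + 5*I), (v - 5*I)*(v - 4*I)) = v - 4*I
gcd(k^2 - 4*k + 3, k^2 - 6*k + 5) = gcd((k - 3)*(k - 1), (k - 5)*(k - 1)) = k - 1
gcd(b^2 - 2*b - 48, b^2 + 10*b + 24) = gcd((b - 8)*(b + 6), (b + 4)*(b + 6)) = b + 6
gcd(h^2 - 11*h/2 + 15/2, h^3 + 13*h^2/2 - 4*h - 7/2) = 1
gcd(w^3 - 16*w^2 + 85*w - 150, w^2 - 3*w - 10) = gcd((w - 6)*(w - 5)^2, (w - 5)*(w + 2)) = w - 5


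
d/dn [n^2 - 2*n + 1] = 2*n - 2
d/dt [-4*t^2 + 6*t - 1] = 6 - 8*t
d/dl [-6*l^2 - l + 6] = -12*l - 1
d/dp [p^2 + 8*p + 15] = 2*p + 8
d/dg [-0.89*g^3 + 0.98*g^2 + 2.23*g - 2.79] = -2.67*g^2 + 1.96*g + 2.23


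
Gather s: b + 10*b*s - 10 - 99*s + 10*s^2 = b + 10*s^2 + s*(10*b - 99) - 10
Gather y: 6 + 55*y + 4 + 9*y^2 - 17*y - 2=9*y^2 + 38*y + 8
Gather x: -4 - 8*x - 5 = -8*x - 9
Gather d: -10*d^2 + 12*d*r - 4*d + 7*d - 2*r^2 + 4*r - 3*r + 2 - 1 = -10*d^2 + d*(12*r + 3) - 2*r^2 + r + 1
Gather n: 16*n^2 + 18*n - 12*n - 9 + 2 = 16*n^2 + 6*n - 7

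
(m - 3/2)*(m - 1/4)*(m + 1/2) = m^3 - 5*m^2/4 - m/2 + 3/16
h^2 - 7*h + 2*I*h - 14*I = (h - 7)*(h + 2*I)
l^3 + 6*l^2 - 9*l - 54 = (l - 3)*(l + 3)*(l + 6)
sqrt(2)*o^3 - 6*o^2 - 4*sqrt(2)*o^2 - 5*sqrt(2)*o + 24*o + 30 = (o - 5)*(o - 3*sqrt(2))*(sqrt(2)*o + sqrt(2))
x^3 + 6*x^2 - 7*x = x*(x - 1)*(x + 7)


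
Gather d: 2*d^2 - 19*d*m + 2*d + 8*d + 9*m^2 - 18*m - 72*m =2*d^2 + d*(10 - 19*m) + 9*m^2 - 90*m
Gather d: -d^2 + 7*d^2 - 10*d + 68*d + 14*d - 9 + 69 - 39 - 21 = 6*d^2 + 72*d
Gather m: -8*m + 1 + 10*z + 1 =-8*m + 10*z + 2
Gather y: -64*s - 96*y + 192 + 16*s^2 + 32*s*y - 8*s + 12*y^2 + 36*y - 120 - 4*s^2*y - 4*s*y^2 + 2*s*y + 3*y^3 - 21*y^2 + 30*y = 16*s^2 - 72*s + 3*y^3 + y^2*(-4*s - 9) + y*(-4*s^2 + 34*s - 30) + 72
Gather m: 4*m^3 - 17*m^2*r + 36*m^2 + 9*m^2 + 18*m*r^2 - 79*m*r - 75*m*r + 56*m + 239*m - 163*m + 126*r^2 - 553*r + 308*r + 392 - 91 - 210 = 4*m^3 + m^2*(45 - 17*r) + m*(18*r^2 - 154*r + 132) + 126*r^2 - 245*r + 91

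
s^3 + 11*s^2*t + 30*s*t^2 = s*(s + 5*t)*(s + 6*t)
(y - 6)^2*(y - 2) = y^3 - 14*y^2 + 60*y - 72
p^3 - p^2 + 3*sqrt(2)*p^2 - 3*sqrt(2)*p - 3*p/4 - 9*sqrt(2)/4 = (p - 3/2)*(p + 1/2)*(p + 3*sqrt(2))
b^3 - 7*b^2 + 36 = (b - 6)*(b - 3)*(b + 2)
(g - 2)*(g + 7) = g^2 + 5*g - 14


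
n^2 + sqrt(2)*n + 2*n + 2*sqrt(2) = (n + 2)*(n + sqrt(2))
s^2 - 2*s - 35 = (s - 7)*(s + 5)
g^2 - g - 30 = (g - 6)*(g + 5)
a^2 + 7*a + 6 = (a + 1)*(a + 6)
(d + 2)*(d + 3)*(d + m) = d^3 + d^2*m + 5*d^2 + 5*d*m + 6*d + 6*m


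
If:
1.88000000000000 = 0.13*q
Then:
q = 14.46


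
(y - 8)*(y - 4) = y^2 - 12*y + 32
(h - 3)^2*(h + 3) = h^3 - 3*h^2 - 9*h + 27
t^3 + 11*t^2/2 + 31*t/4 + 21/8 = (t + 1/2)*(t + 3/2)*(t + 7/2)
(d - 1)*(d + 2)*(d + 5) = d^3 + 6*d^2 + 3*d - 10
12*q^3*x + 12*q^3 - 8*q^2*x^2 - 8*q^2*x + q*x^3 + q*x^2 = (-6*q + x)*(-2*q + x)*(q*x + q)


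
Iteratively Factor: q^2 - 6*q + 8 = (q - 4)*(q - 2)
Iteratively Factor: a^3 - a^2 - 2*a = (a)*(a^2 - a - 2) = a*(a + 1)*(a - 2)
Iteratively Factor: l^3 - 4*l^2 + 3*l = (l - 1)*(l^2 - 3*l) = (l - 3)*(l - 1)*(l)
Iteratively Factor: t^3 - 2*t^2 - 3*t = (t + 1)*(t^2 - 3*t) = t*(t + 1)*(t - 3)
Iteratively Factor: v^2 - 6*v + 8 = (v - 4)*(v - 2)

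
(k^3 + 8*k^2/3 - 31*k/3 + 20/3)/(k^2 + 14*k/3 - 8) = (k^2 + 4*k - 5)/(k + 6)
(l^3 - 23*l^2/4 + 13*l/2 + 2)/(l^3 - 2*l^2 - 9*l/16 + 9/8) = 4*(4*l^2 - 15*l - 4)/(16*l^2 - 9)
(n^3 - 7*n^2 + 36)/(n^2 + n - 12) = (n^2 - 4*n - 12)/(n + 4)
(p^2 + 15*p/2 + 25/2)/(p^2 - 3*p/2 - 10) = (p + 5)/(p - 4)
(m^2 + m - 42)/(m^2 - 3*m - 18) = (m + 7)/(m + 3)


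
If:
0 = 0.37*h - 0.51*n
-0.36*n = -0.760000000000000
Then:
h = 2.91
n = 2.11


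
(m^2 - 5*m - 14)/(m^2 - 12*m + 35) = (m + 2)/(m - 5)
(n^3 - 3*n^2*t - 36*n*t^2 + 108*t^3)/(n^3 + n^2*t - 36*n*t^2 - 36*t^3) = (n - 3*t)/(n + t)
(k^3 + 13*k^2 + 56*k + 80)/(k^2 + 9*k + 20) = k + 4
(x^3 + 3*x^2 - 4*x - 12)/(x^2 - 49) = (x^3 + 3*x^2 - 4*x - 12)/(x^2 - 49)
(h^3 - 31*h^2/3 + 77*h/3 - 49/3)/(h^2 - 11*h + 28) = (3*h^2 - 10*h + 7)/(3*(h - 4))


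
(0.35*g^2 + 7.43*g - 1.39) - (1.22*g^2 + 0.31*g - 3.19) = -0.87*g^2 + 7.12*g + 1.8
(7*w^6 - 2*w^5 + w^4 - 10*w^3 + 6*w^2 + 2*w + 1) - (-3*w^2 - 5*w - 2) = 7*w^6 - 2*w^5 + w^4 - 10*w^3 + 9*w^2 + 7*w + 3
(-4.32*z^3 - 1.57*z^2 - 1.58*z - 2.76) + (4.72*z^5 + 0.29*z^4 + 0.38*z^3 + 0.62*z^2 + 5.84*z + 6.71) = 4.72*z^5 + 0.29*z^4 - 3.94*z^3 - 0.95*z^2 + 4.26*z + 3.95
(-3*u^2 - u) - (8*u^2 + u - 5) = -11*u^2 - 2*u + 5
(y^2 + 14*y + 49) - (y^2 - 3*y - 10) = 17*y + 59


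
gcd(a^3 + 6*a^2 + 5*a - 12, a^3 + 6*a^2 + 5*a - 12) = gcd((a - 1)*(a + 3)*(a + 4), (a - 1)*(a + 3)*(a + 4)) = a^3 + 6*a^2 + 5*a - 12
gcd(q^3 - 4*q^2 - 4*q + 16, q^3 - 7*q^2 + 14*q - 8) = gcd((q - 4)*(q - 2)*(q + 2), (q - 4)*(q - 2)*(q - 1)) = q^2 - 6*q + 8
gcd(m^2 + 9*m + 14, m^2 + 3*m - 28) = m + 7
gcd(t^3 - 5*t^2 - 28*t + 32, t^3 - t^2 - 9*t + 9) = t - 1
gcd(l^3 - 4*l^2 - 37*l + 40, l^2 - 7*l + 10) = 1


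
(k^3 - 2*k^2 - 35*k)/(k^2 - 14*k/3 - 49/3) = 3*k*(k + 5)/(3*k + 7)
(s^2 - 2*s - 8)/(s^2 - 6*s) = (s^2 - 2*s - 8)/(s*(s - 6))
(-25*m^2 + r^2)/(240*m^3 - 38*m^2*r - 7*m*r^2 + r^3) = (5*m + r)/(-48*m^2 - 2*m*r + r^2)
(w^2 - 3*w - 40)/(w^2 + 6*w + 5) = (w - 8)/(w + 1)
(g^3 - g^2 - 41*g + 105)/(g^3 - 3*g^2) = 1 + 2/g - 35/g^2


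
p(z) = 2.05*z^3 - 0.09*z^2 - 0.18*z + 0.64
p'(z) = 6.15*z^2 - 0.18*z - 0.18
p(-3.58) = -93.93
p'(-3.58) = 79.29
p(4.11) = 140.70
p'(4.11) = 102.97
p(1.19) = 3.75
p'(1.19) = 8.31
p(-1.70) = -9.39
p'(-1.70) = 17.90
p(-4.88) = -238.86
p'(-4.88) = 147.16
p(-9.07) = -1534.72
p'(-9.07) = 507.38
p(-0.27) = 0.64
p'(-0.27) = 0.32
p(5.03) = 258.35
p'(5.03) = 154.52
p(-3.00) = -54.98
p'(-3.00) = 55.71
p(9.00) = 1486.18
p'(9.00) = 496.35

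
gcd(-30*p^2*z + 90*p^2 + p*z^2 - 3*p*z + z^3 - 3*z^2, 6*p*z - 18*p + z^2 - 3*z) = 6*p*z - 18*p + z^2 - 3*z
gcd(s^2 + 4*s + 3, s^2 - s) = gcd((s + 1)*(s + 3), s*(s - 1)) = 1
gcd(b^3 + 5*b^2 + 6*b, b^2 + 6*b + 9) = b + 3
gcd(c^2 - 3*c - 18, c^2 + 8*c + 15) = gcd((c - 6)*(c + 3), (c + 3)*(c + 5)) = c + 3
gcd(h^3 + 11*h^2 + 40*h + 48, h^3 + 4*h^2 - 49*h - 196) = h + 4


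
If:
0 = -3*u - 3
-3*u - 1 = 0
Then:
No Solution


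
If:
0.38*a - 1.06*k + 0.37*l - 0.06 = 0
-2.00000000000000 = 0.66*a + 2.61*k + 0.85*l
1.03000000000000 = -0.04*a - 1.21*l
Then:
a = -0.23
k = -0.43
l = -0.84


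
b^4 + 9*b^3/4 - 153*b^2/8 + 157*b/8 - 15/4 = (b - 5/2)*(b - 1)*(b - 1/4)*(b + 6)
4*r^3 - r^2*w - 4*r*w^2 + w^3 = (-4*r + w)*(-r + w)*(r + w)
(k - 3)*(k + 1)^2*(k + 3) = k^4 + 2*k^3 - 8*k^2 - 18*k - 9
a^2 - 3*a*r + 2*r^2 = (a - 2*r)*(a - r)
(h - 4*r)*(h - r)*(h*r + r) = h^3*r - 5*h^2*r^2 + h^2*r + 4*h*r^3 - 5*h*r^2 + 4*r^3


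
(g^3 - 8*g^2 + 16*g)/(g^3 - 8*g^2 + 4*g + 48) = g*(g - 4)/(g^2 - 4*g - 12)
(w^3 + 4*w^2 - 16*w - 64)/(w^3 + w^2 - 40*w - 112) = (w - 4)/(w - 7)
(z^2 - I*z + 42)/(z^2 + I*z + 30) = (z - 7*I)/(z - 5*I)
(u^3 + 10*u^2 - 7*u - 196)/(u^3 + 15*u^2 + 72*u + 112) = (u^2 + 3*u - 28)/(u^2 + 8*u + 16)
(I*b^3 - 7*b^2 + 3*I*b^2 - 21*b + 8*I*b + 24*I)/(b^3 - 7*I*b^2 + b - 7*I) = (I*b^2 + b*(-8 + 3*I) - 24)/(b^2 - 6*I*b + 7)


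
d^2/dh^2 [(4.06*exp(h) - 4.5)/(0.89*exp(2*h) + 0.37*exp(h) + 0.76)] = (3.215926*exp(4*h) - 15.594758*exp(3*h) - 20.922654*exp(2*h) + 10.417478*exp(h) + 3.610456)*exp(h)/(0.704969*exp(6*h) + 0.879231*exp(5*h) + 2.171511*exp(4*h) + 1.552261*exp(3*h) + 1.854324*exp(2*h) + 0.641136*exp(h) + 0.438976)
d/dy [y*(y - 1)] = 2*y - 1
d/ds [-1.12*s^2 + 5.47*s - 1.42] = 5.47 - 2.24*s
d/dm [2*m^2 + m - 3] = 4*m + 1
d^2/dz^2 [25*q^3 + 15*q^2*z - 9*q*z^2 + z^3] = -18*q + 6*z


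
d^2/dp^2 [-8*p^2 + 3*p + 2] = -16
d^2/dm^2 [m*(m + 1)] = 2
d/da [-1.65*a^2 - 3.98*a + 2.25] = -3.3*a - 3.98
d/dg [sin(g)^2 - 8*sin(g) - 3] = 2*(sin(g) - 4)*cos(g)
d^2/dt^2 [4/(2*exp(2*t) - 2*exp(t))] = -(2*(exp(t) - 1)*(4*exp(t) - 1) - 4*(2*exp(t) - 1)^2)*exp(-t)/(exp(t) - 1)^3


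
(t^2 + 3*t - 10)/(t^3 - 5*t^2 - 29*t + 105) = (t - 2)/(t^2 - 10*t + 21)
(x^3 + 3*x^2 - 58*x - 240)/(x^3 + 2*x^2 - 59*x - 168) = (x^2 + 11*x + 30)/(x^2 + 10*x + 21)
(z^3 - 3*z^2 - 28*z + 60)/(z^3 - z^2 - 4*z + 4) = (z^2 - z - 30)/(z^2 + z - 2)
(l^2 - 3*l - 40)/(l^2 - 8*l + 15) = (l^2 - 3*l - 40)/(l^2 - 8*l + 15)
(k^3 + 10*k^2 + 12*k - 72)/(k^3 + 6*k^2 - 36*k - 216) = (k - 2)/(k - 6)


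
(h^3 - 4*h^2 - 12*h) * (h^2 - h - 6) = h^5 - 5*h^4 - 14*h^3 + 36*h^2 + 72*h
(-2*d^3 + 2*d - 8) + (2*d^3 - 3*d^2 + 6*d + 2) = -3*d^2 + 8*d - 6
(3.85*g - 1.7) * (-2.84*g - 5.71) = -10.934*g^2 - 17.1555*g + 9.707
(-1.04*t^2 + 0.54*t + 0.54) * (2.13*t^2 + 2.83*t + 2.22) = -2.2152*t^4 - 1.793*t^3 + 0.3696*t^2 + 2.727*t + 1.1988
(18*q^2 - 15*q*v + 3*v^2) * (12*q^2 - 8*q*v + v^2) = 216*q^4 - 324*q^3*v + 174*q^2*v^2 - 39*q*v^3 + 3*v^4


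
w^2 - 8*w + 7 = (w - 7)*(w - 1)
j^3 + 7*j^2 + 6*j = j*(j + 1)*(j + 6)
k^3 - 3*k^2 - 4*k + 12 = (k - 3)*(k - 2)*(k + 2)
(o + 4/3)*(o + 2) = o^2 + 10*o/3 + 8/3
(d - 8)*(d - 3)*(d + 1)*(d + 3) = d^4 - 7*d^3 - 17*d^2 + 63*d + 72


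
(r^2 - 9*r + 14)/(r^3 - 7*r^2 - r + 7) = (r - 2)/(r^2 - 1)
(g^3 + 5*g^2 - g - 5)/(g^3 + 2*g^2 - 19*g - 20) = (g - 1)/(g - 4)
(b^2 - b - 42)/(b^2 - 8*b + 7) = (b + 6)/(b - 1)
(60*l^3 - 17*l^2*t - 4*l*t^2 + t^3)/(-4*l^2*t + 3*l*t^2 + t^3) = (15*l^2 - 8*l*t + t^2)/(t*(-l + t))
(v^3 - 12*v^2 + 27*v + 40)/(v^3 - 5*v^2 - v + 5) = (v - 8)/(v - 1)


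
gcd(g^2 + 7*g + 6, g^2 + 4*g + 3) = g + 1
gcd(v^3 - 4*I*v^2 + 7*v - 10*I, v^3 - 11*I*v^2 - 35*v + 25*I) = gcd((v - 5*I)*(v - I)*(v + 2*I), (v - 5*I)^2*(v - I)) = v^2 - 6*I*v - 5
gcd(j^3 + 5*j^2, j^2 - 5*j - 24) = 1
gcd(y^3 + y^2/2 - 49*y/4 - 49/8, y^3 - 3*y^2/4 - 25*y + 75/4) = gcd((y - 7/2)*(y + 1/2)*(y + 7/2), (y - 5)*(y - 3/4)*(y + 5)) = 1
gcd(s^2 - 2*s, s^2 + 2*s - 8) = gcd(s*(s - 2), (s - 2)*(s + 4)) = s - 2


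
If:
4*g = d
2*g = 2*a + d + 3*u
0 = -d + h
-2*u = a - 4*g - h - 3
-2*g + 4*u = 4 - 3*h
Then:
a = -89/41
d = -40/41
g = -10/41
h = -40/41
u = 66/41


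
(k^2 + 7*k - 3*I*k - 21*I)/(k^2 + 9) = (k + 7)/(k + 3*I)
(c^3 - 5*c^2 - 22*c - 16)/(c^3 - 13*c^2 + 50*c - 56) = (c^3 - 5*c^2 - 22*c - 16)/(c^3 - 13*c^2 + 50*c - 56)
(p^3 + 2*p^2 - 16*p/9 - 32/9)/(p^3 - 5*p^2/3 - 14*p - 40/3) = (p - 4/3)/(p - 5)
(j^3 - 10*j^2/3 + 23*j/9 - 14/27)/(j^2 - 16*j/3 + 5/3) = (j^2 - 3*j + 14/9)/(j - 5)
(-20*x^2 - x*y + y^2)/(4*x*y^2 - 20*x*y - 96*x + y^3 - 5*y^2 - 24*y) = (-5*x + y)/(y^2 - 5*y - 24)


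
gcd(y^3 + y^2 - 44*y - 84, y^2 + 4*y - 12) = y + 6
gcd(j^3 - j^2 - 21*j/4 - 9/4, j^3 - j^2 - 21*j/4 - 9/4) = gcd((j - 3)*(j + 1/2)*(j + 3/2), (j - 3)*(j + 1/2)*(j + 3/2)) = j^3 - j^2 - 21*j/4 - 9/4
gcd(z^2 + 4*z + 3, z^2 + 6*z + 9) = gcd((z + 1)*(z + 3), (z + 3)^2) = z + 3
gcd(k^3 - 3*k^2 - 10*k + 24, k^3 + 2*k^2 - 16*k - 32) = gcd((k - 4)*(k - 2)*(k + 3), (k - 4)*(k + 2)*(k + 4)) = k - 4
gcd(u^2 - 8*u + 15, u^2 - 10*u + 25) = u - 5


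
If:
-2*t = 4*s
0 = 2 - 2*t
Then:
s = -1/2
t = 1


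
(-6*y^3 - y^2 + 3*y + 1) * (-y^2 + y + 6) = 6*y^5 - 5*y^4 - 40*y^3 - 4*y^2 + 19*y + 6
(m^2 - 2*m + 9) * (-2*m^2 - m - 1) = -2*m^4 + 3*m^3 - 17*m^2 - 7*m - 9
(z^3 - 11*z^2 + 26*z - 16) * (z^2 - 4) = z^5 - 11*z^4 + 22*z^3 + 28*z^2 - 104*z + 64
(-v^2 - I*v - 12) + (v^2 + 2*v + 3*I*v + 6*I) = 2*v + 2*I*v - 12 + 6*I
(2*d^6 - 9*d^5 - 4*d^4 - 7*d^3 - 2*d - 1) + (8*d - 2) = 2*d^6 - 9*d^5 - 4*d^4 - 7*d^3 + 6*d - 3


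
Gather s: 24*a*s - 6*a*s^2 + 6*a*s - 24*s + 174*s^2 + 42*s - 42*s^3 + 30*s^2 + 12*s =-42*s^3 + s^2*(204 - 6*a) + s*(30*a + 30)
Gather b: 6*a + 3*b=6*a + 3*b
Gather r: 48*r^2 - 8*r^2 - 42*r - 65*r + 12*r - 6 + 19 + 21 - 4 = 40*r^2 - 95*r + 30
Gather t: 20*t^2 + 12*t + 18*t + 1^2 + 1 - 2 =20*t^2 + 30*t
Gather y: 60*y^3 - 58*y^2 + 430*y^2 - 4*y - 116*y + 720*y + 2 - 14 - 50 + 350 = 60*y^3 + 372*y^2 + 600*y + 288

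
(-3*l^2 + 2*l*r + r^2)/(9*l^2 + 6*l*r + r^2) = (-l + r)/(3*l + r)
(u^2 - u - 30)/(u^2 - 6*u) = (u + 5)/u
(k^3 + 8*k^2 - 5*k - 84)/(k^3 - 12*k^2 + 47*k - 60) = (k^2 + 11*k + 28)/(k^2 - 9*k + 20)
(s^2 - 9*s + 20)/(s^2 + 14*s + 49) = (s^2 - 9*s + 20)/(s^2 + 14*s + 49)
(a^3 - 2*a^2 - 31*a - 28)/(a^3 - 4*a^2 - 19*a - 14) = (a + 4)/(a + 2)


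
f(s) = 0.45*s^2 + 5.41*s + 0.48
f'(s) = 0.9*s + 5.41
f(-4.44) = -14.67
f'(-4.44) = 1.41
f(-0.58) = -2.51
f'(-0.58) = 4.89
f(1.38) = 8.80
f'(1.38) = 6.65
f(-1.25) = -5.58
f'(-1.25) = 4.28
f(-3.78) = -13.54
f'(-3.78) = 2.01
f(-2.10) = -8.90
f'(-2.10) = 3.52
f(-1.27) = -5.66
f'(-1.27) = 4.27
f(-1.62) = -7.10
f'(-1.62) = 3.95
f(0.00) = 0.48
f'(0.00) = 5.41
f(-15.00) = 20.58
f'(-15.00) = -8.09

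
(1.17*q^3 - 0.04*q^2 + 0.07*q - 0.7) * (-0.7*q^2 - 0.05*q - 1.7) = -0.819*q^5 - 0.0305*q^4 - 2.036*q^3 + 0.5545*q^2 - 0.084*q + 1.19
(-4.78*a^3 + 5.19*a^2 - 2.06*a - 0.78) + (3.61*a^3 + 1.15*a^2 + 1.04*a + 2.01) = -1.17*a^3 + 6.34*a^2 - 1.02*a + 1.23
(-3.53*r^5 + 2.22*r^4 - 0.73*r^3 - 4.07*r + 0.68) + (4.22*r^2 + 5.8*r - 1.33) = -3.53*r^5 + 2.22*r^4 - 0.73*r^3 + 4.22*r^2 + 1.73*r - 0.65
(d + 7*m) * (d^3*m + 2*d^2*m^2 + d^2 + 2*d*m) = d^4*m + 9*d^3*m^2 + d^3 + 14*d^2*m^3 + 9*d^2*m + 14*d*m^2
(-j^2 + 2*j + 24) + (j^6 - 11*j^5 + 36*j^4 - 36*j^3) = j^6 - 11*j^5 + 36*j^4 - 36*j^3 - j^2 + 2*j + 24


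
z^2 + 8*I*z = z*(z + 8*I)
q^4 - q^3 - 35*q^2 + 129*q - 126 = (q - 3)^2*(q - 2)*(q + 7)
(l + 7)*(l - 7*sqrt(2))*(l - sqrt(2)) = l^3 - 8*sqrt(2)*l^2 + 7*l^2 - 56*sqrt(2)*l + 14*l + 98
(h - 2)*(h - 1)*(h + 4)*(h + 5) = h^4 + 6*h^3 - 5*h^2 - 42*h + 40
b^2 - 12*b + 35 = (b - 7)*(b - 5)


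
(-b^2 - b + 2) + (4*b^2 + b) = 3*b^2 + 2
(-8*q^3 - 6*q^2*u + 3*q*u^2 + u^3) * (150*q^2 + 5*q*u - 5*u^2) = -1200*q^5 - 940*q^4*u + 460*q^3*u^2 + 195*q^2*u^3 - 10*q*u^4 - 5*u^5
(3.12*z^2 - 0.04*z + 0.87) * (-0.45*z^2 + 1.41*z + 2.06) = -1.404*z^4 + 4.4172*z^3 + 5.9793*z^2 + 1.1443*z + 1.7922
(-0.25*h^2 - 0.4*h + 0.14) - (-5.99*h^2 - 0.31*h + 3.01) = 5.74*h^2 - 0.09*h - 2.87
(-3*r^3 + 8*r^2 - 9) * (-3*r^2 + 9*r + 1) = 9*r^5 - 51*r^4 + 69*r^3 + 35*r^2 - 81*r - 9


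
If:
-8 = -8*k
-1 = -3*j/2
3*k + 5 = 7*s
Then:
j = 2/3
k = 1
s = 8/7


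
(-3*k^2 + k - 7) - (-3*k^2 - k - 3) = 2*k - 4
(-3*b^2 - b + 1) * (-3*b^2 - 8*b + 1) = 9*b^4 + 27*b^3 + 2*b^2 - 9*b + 1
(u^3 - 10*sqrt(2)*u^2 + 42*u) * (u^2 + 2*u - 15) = u^5 - 10*sqrt(2)*u^4 + 2*u^4 - 20*sqrt(2)*u^3 + 27*u^3 + 84*u^2 + 150*sqrt(2)*u^2 - 630*u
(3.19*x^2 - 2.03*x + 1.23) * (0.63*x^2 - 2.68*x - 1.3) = 2.0097*x^4 - 9.8281*x^3 + 2.0683*x^2 - 0.6574*x - 1.599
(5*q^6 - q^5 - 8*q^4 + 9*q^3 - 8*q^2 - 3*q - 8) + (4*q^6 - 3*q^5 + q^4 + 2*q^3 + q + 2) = 9*q^6 - 4*q^5 - 7*q^4 + 11*q^3 - 8*q^2 - 2*q - 6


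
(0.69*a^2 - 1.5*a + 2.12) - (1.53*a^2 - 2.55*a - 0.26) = -0.84*a^2 + 1.05*a + 2.38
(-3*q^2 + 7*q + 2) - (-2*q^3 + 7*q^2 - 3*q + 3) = 2*q^3 - 10*q^2 + 10*q - 1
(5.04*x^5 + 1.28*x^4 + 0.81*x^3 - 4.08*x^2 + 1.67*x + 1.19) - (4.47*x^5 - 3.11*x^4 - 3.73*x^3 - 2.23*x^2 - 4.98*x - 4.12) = 0.57*x^5 + 4.39*x^4 + 4.54*x^3 - 1.85*x^2 + 6.65*x + 5.31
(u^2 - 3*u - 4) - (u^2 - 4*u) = u - 4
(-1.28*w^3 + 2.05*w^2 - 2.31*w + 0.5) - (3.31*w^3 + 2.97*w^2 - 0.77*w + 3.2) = -4.59*w^3 - 0.92*w^2 - 1.54*w - 2.7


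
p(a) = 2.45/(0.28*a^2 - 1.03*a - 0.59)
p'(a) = 2.45*(1.03 - 0.56*a)/(0.28*a^2 - 1.03*a - 0.59)^2 = (2.5235 - 1.372*a)/(-0.28*a^2 + 1.03*a + 0.59)^2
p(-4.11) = 0.29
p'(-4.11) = 0.12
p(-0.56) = 32.84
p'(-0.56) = 591.38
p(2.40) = -1.69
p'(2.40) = -0.37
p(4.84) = 2.49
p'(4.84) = -4.25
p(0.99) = -1.83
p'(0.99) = 0.65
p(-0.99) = 3.48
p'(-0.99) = 7.83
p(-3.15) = 0.45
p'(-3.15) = 0.23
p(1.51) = -1.63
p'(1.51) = 0.20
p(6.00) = 0.74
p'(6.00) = -0.52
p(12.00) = 0.09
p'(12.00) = -0.02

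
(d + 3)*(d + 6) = d^2 + 9*d + 18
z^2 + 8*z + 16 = (z + 4)^2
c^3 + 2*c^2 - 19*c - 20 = (c - 4)*(c + 1)*(c + 5)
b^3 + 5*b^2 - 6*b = b*(b - 1)*(b + 6)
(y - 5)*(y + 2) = y^2 - 3*y - 10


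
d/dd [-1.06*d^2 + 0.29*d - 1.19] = 0.29 - 2.12*d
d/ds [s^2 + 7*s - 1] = 2*s + 7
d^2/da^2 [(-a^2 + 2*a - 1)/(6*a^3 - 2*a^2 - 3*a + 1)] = 4*(-18*a^6 + 108*a^5 - 171*a^4 + 94*a^3 - 18*a^2 + 6*a - 3)/(216*a^9 - 216*a^8 - 252*a^7 + 316*a^6 + 54*a^5 - 150*a^4 + 27*a^3 + 21*a^2 - 9*a + 1)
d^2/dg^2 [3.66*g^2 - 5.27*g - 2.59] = 7.32000000000000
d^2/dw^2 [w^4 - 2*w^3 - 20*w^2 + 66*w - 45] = 12*w^2 - 12*w - 40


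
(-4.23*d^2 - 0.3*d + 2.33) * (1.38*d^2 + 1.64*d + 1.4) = -5.8374*d^4 - 7.3512*d^3 - 3.1986*d^2 + 3.4012*d + 3.262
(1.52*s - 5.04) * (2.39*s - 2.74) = 3.6328*s^2 - 16.2104*s + 13.8096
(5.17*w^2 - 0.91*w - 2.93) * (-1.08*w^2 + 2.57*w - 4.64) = -5.5836*w^4 + 14.2697*w^3 - 23.1631*w^2 - 3.3077*w + 13.5952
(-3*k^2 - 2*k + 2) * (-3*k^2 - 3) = 9*k^4 + 6*k^3 + 3*k^2 + 6*k - 6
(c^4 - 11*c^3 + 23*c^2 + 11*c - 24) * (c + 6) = c^5 - 5*c^4 - 43*c^3 + 149*c^2 + 42*c - 144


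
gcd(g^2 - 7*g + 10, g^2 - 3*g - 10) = g - 5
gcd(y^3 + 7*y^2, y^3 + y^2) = y^2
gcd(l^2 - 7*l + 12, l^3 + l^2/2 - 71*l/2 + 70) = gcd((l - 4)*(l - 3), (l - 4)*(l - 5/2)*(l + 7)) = l - 4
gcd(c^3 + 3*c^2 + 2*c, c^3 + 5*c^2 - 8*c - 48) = 1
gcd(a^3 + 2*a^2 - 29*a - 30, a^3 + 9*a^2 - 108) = a + 6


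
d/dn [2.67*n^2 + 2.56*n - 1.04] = 5.34*n + 2.56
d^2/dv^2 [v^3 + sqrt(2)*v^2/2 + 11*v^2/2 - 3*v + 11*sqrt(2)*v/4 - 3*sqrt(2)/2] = 6*v + sqrt(2) + 11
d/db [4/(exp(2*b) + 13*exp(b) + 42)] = (-8*exp(b) - 52)*exp(b)/(exp(2*b) + 13*exp(b) + 42)^2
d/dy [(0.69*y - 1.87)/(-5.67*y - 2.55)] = (-70.094808*y - 31.52412)/(5.67*y + 2.55)^3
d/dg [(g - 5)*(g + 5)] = 2*g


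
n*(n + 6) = n^2 + 6*n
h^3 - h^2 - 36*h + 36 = (h - 6)*(h - 1)*(h + 6)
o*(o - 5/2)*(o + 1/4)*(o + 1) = o^4 - 5*o^3/4 - 23*o^2/8 - 5*o/8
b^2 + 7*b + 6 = (b + 1)*(b + 6)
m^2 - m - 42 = (m - 7)*(m + 6)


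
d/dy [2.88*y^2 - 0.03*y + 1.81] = 5.76*y - 0.03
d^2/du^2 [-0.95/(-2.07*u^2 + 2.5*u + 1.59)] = (8.14131*u^2 - 9.8325*u - 0.95*(4.14*u - 2.5)*(8.28*u - 5.0) - 6.25347)/(-2.07*u^2 + 2.5*u + 1.59)^3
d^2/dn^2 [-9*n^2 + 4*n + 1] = -18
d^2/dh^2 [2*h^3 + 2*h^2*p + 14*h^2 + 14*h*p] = 12*h + 4*p + 28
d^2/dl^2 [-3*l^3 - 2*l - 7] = -18*l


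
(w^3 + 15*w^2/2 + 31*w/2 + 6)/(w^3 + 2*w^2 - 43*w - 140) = (2*w^2 + 7*w + 3)/(2*(w^2 - 2*w - 35))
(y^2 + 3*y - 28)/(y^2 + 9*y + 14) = (y - 4)/(y + 2)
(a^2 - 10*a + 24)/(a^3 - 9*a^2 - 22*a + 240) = (a - 4)/(a^2 - 3*a - 40)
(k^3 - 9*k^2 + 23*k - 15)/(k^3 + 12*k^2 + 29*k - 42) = (k^2 - 8*k + 15)/(k^2 + 13*k + 42)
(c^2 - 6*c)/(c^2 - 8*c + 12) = c/(c - 2)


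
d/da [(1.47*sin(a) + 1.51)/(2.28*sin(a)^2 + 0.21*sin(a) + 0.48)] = (-3.3516*sin(a)^2 - 6.8856*sin(a) + 0.3885)*cos(a)/(5.1984*sin(a)^4 + 0.9576*sin(a)^3 + 2.2329*sin(a)^2 + 0.2016*sin(a) + 0.2304)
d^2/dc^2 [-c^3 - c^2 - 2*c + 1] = -6*c - 2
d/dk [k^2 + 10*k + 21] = 2*k + 10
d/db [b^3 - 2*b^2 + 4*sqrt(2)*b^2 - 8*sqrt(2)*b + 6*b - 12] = 3*b^2 - 4*b + 8*sqrt(2)*b - 8*sqrt(2) + 6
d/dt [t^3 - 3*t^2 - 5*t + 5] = 3*t^2 - 6*t - 5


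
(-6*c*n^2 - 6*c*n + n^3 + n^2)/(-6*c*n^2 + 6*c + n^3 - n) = n/(n - 1)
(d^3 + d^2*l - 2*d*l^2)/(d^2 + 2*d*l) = d - l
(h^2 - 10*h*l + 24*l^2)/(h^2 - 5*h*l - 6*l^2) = (h - 4*l)/(h + l)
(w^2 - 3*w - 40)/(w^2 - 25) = (w - 8)/(w - 5)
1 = 1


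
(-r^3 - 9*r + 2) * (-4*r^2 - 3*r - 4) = 4*r^5 + 3*r^4 + 40*r^3 + 19*r^2 + 30*r - 8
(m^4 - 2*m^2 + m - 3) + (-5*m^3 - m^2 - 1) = m^4 - 5*m^3 - 3*m^2 + m - 4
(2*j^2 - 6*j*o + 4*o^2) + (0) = 2*j^2 - 6*j*o + 4*o^2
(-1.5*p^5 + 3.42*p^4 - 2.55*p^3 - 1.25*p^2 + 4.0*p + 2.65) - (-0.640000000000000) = -1.5*p^5 + 3.42*p^4 - 2.55*p^3 - 1.25*p^2 + 4.0*p + 3.29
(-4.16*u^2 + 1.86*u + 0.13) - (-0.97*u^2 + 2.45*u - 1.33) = -3.19*u^2 - 0.59*u + 1.46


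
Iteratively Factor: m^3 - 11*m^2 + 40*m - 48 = (m - 4)*(m^2 - 7*m + 12) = (m - 4)^2*(m - 3)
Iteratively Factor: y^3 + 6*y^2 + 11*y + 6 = (y + 3)*(y^2 + 3*y + 2) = (y + 2)*(y + 3)*(y + 1)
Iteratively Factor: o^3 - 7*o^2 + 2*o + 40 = (o - 4)*(o^2 - 3*o - 10) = (o - 4)*(o + 2)*(o - 5)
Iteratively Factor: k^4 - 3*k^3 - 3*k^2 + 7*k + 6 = (k + 1)*(k^3 - 4*k^2 + k + 6) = (k + 1)^2*(k^2 - 5*k + 6) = (k - 3)*(k + 1)^2*(k - 2)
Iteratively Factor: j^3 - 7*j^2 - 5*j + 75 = (j - 5)*(j^2 - 2*j - 15) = (j - 5)^2*(j + 3)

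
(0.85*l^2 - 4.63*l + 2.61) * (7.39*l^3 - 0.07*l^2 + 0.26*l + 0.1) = 6.2815*l^5 - 34.2752*l^4 + 19.833*l^3 - 1.3015*l^2 + 0.2156*l + 0.261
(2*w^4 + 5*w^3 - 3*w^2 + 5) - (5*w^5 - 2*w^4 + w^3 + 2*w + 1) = -5*w^5 + 4*w^4 + 4*w^3 - 3*w^2 - 2*w + 4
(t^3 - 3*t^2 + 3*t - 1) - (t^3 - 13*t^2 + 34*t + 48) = 10*t^2 - 31*t - 49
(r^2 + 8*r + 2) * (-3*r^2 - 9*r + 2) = -3*r^4 - 33*r^3 - 76*r^2 - 2*r + 4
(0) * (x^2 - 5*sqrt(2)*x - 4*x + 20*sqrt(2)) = 0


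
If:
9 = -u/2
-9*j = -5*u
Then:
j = -10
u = -18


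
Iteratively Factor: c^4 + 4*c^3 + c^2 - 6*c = (c - 1)*(c^3 + 5*c^2 + 6*c) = c*(c - 1)*(c^2 + 5*c + 6) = c*(c - 1)*(c + 2)*(c + 3)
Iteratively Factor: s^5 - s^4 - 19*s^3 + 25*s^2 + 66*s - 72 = (s - 1)*(s^4 - 19*s^2 + 6*s + 72) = (s - 3)*(s - 1)*(s^3 + 3*s^2 - 10*s - 24) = (s - 3)*(s - 1)*(s + 4)*(s^2 - s - 6) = (s - 3)^2*(s - 1)*(s + 4)*(s + 2)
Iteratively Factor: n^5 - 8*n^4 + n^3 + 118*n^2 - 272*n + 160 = (n - 5)*(n^4 - 3*n^3 - 14*n^2 + 48*n - 32) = (n - 5)*(n - 1)*(n^3 - 2*n^2 - 16*n + 32) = (n - 5)*(n - 4)*(n - 1)*(n^2 + 2*n - 8) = (n - 5)*(n - 4)*(n - 2)*(n - 1)*(n + 4)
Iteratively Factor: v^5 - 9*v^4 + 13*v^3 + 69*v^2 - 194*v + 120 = (v - 4)*(v^4 - 5*v^3 - 7*v^2 + 41*v - 30) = (v - 4)*(v - 2)*(v^3 - 3*v^2 - 13*v + 15) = (v - 4)*(v - 2)*(v + 3)*(v^2 - 6*v + 5) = (v - 4)*(v - 2)*(v - 1)*(v + 3)*(v - 5)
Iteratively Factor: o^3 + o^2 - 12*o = (o + 4)*(o^2 - 3*o) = o*(o + 4)*(o - 3)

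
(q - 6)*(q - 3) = q^2 - 9*q + 18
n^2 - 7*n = n*(n - 7)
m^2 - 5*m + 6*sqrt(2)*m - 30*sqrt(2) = (m - 5)*(m + 6*sqrt(2))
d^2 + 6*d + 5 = (d + 1)*(d + 5)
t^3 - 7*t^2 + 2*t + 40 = (t - 5)*(t - 4)*(t + 2)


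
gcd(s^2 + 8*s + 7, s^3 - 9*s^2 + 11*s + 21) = s + 1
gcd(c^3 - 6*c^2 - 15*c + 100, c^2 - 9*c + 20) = c - 5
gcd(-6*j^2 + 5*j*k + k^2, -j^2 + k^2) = j - k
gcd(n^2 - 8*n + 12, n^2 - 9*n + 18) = n - 6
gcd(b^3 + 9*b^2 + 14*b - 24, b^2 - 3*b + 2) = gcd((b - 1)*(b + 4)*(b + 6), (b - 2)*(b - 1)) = b - 1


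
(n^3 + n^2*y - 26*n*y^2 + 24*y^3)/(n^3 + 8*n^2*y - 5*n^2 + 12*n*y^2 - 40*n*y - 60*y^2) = (n^2 - 5*n*y + 4*y^2)/(n^2 + 2*n*y - 5*n - 10*y)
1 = 1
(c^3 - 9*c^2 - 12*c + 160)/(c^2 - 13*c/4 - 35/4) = 4*(c^2 - 4*c - 32)/(4*c + 7)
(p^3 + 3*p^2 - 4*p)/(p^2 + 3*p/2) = 2*(p^2 + 3*p - 4)/(2*p + 3)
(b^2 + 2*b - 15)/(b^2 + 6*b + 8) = (b^2 + 2*b - 15)/(b^2 + 6*b + 8)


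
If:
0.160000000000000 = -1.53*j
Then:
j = -0.10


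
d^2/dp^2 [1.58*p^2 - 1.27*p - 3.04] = 3.16000000000000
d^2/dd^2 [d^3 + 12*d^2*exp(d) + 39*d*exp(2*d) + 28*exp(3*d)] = 12*d^2*exp(d) + 156*d*exp(2*d) + 48*d*exp(d) + 6*d + 252*exp(3*d) + 156*exp(2*d) + 24*exp(d)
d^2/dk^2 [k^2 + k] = 2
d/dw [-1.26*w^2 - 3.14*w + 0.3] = -2.52*w - 3.14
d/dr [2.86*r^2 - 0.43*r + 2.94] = 5.72*r - 0.43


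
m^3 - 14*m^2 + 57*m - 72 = (m - 8)*(m - 3)^2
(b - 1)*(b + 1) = b^2 - 1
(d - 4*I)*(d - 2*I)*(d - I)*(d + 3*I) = d^4 - 4*I*d^3 + 7*d^2 - 34*I*d - 24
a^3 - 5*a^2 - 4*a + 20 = (a - 5)*(a - 2)*(a + 2)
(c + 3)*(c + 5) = c^2 + 8*c + 15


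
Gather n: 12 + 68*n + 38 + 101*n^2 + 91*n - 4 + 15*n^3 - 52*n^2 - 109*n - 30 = 15*n^3 + 49*n^2 + 50*n + 16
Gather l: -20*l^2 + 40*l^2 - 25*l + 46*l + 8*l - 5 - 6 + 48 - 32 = 20*l^2 + 29*l + 5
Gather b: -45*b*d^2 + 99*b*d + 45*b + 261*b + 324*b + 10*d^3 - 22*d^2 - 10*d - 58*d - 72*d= b*(-45*d^2 + 99*d + 630) + 10*d^3 - 22*d^2 - 140*d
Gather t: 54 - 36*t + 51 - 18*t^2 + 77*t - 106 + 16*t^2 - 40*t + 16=-2*t^2 + t + 15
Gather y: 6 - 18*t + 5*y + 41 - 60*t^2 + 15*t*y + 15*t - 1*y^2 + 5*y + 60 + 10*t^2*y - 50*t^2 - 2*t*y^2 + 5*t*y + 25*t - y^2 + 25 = -110*t^2 + 22*t + y^2*(-2*t - 2) + y*(10*t^2 + 20*t + 10) + 132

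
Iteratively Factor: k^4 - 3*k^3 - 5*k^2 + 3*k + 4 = (k + 1)*(k^3 - 4*k^2 - k + 4) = (k + 1)^2*(k^2 - 5*k + 4) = (k - 1)*(k + 1)^2*(k - 4)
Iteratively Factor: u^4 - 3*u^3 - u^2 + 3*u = (u)*(u^3 - 3*u^2 - u + 3) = u*(u - 1)*(u^2 - 2*u - 3) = u*(u - 3)*(u - 1)*(u + 1)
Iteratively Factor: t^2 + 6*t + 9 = (t + 3)*(t + 3)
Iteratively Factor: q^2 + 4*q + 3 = (q + 1)*(q + 3)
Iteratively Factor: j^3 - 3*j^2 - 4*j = (j - 4)*(j^2 + j) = (j - 4)*(j + 1)*(j)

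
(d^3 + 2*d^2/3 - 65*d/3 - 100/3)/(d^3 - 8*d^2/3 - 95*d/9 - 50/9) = 3*(d + 4)/(3*d + 2)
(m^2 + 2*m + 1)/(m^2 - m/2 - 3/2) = 2*(m + 1)/(2*m - 3)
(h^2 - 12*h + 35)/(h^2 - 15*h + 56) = (h - 5)/(h - 8)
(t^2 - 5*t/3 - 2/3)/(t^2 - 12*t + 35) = (3*t^2 - 5*t - 2)/(3*(t^2 - 12*t + 35))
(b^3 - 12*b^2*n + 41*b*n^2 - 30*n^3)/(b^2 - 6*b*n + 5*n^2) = b - 6*n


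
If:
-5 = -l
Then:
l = 5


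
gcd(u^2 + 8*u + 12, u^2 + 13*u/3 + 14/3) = u + 2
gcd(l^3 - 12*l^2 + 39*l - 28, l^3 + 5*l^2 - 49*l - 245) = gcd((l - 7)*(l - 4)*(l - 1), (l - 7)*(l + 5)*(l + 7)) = l - 7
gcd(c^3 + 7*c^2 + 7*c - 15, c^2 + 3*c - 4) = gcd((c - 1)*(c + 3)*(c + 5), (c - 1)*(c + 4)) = c - 1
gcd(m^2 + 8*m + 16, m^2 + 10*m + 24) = m + 4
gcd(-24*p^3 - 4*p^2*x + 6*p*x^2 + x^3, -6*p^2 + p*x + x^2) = -2*p + x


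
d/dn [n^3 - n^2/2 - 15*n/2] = 3*n^2 - n - 15/2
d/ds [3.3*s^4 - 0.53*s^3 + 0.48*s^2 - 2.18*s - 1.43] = 13.2*s^3 - 1.59*s^2 + 0.96*s - 2.18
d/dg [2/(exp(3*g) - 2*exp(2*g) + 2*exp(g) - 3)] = (-6*exp(2*g) + 8*exp(g) - 4)*exp(g)/(exp(3*g) - 2*exp(2*g) + 2*exp(g) - 3)^2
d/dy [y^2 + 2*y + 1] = 2*y + 2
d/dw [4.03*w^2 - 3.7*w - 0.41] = 8.06*w - 3.7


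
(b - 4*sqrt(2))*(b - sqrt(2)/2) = b^2 - 9*sqrt(2)*b/2 + 4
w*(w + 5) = w^2 + 5*w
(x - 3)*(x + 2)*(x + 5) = x^3 + 4*x^2 - 11*x - 30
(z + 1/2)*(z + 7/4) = z^2 + 9*z/4 + 7/8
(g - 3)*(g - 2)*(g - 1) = g^3 - 6*g^2 + 11*g - 6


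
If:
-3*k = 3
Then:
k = -1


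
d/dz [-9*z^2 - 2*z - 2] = -18*z - 2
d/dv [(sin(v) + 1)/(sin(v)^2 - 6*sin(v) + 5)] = (-2*sin(v) + cos(v)^2 + 10)*cos(v)/(sin(v)^2 - 6*sin(v) + 5)^2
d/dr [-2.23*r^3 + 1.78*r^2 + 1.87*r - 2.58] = -6.69*r^2 + 3.56*r + 1.87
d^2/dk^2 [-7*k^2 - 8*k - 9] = -14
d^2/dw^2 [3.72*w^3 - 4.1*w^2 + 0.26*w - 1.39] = 22.32*w - 8.2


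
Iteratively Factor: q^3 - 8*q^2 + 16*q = (q - 4)*(q^2 - 4*q) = q*(q - 4)*(q - 4)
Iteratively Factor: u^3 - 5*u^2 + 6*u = (u - 3)*(u^2 - 2*u) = (u - 3)*(u - 2)*(u)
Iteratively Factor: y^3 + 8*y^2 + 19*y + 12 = (y + 1)*(y^2 + 7*y + 12) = (y + 1)*(y + 4)*(y + 3)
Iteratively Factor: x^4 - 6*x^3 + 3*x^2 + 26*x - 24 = (x - 3)*(x^3 - 3*x^2 - 6*x + 8) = (x - 3)*(x + 2)*(x^2 - 5*x + 4) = (x - 4)*(x - 3)*(x + 2)*(x - 1)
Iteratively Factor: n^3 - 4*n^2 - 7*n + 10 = (n + 2)*(n^2 - 6*n + 5) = (n - 5)*(n + 2)*(n - 1)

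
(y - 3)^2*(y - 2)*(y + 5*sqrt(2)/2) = y^4 - 8*y^3 + 5*sqrt(2)*y^3/2 - 20*sqrt(2)*y^2 + 21*y^2 - 18*y + 105*sqrt(2)*y/2 - 45*sqrt(2)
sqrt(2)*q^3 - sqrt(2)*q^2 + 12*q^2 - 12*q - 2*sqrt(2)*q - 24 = (q - 2)*(q + 6*sqrt(2))*(sqrt(2)*q + sqrt(2))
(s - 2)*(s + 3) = s^2 + s - 6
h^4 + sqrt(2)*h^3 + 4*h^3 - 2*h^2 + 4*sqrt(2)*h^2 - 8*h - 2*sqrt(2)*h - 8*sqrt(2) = (h + 4)*(h - sqrt(2))*(h + sqrt(2))^2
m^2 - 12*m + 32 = (m - 8)*(m - 4)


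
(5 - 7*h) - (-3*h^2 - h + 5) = 3*h^2 - 6*h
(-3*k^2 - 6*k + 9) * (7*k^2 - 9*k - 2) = -21*k^4 - 15*k^3 + 123*k^2 - 69*k - 18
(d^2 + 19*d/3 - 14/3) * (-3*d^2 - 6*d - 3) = -3*d^4 - 25*d^3 - 27*d^2 + 9*d + 14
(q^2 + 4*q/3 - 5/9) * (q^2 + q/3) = q^4 + 5*q^3/3 - q^2/9 - 5*q/27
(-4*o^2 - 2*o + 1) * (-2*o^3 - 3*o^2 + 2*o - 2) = 8*o^5 + 16*o^4 - 4*o^3 + o^2 + 6*o - 2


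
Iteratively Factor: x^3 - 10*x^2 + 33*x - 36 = (x - 3)*(x^2 - 7*x + 12) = (x - 3)^2*(x - 4)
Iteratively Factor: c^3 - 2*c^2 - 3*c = (c + 1)*(c^2 - 3*c) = c*(c + 1)*(c - 3)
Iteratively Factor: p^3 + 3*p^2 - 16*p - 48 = (p - 4)*(p^2 + 7*p + 12) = (p - 4)*(p + 3)*(p + 4)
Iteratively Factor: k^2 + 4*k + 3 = (k + 3)*(k + 1)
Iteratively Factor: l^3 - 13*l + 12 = (l + 4)*(l^2 - 4*l + 3) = (l - 3)*(l + 4)*(l - 1)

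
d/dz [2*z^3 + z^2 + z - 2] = 6*z^2 + 2*z + 1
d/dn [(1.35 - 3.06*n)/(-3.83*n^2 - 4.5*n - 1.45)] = (-11.7198*n^2 + 10.341*n + 10.512)/(14.6689*n^4 + 34.47*n^3 + 31.357*n^2 + 13.05*n + 2.1025)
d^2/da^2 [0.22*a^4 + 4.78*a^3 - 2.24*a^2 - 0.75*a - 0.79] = 2.64*a^2 + 28.68*a - 4.48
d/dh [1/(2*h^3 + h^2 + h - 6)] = (-6*h^2 - 2*h - 1)/(2*h^3 + h^2 + h - 6)^2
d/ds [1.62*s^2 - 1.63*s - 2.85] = 3.24*s - 1.63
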